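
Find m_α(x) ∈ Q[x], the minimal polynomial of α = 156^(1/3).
m_α(x) = x^3 - 156

α satisfies α^3 = 156, so x^3 - 156 annihilates α. By the rational root test, a rational root p/q (in lowest terms) of x^3 - 156 would satisfy p^3 = 156 q^3, forcing q = 1 and p^3 = 156; but 156 is not a perfect cube, contradiction. A monic cubic over Q with no rational root is irreducible (any nontrivial factorization would include a linear factor). Hence x^3 - 156 is the minimal polynomial of α, and in particular [Q(α):Q] = 3.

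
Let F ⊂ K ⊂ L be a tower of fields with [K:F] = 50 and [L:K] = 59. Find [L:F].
[L:F] = 2950

The tower law says that for any tower of field extensions F ⊂ K ⊂ L with finite degrees, [L:F] = [L:K] · [K:F]. Here this gives [L:F] = 59 · 50 = 2950.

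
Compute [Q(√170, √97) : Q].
[Q(√170, √97) : Q] = 4

[Q(√170):Q] = 2 (min poly x^2 - 170, irreducible since 170 is squarefree > 1). For the top step, suppose √97 ∈ Q(√170), say √97 = c + d√170 with c, d ∈ Q. Squaring: 97 = c^2 + 170d^2 + 2cd√170. Since √170 ∉ Q this forces 2cd = 0. If d = 0 then √97 = c ∈ Q, contradicting 97 squarefree > 1. If c = 0 then 97 = 170d^2, so 170·97 = (170d)^2 is a perfect square in Q — but 170·97 = 16490 is not a perfect square (since 170 and 97 are distinct squarefree integers). Contradiction. Hence √97 ∉ Q(√170), so x^2 - 97 stays irreducible over Q(√170) and [Q(√170, √97) : Q(√170)] = 2. By the tower law, [Q(√170, √97) : Q] = 2 · 2 = 4.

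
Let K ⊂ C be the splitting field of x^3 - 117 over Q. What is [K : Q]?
[K : Q] = 6

The roots of x^3 - 117 are ∛117, ω∛117, ω^2∛117 where ω = e^(2πi/3) is a primitive cube root of unity, so K = Q(∛117, ω). Now [Q(∛117):Q] = 3 (since 117 is not a perfect cube, x^3 - 117 is irreducible) and [Q(ω):Q] = 2. Both 2 and 3 divide [K:Q], and [K:Q] ≤ 3·2 = 6, so [K:Q] = 6. (Equivalently: Q(∛117) ⊂ R but ω ∉ R, so [K : Q(∛117)] = 2.)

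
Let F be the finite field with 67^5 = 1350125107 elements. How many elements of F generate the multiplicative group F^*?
There are φ(1350125106) = 408576000 primitive elements

F_q^* is cyclic of order q - 1 = 1350125106. A cyclic group of order m has exactly φ(m) generators. Here m = 1350125106 = 2 · 3 · 11 · 761 · 26881, so the number of primitive elements is φ(1350125106) = 408576000.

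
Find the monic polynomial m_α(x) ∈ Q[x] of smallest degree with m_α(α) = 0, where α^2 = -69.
m_α(x) = x^2 + 69

α satisfies α^2 + 69 = 0, so x^2 + 69 annihilates α. Since d = -69 is squarefree and ≠ 1, it is not a perfect square in Q, so x^2 + 69 has no rational root and is therefore irreducible over Q (a degree-2 polynomial over a field is irreducible iff it has no root). Hence m_α(x) = x^2 + 69.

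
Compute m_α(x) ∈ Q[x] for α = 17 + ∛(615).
m_α(x) = x^3 - 51x^2 + 867x - 5528

Set β = α - 17 = ∛(615), so β^3 = 615. Then (α - 17)^3 - 615 = 0, i.e. α is a root of g(x) = (x - 17)^3 - 615 = x^3 - 51x^2 + 867x - 5528. Since g(x) = h(x - 17) where h(x) = x^3 - 615, and h is irreducible over Q (because 615 is not a perfect cube, so h has no rational root, and a monic cubic with no rational root is irreducible), g is also irreducible (irreducibility is preserved under the substitution x → x - 17). Hence m_α(x) = x^3 - 51x^2 + 867x - 5528.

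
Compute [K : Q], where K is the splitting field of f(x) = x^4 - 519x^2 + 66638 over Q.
[K : Q] = 4

Solving the quadratic in x^2: x^2 = (519 ± √(519^2 - 4·66638))/2 = (519 ± √2809)/2 = (519 ± 53)/2, giving x^2 = 233 or x^2 = 286. So f(x) = (x^2 - 233)(x^2 - 286) and the roots of f are ±√233, ±√286. Hence the splitting field is K = Q(√233, √286). Since 233 and 286 are distinct squarefree integers > 1, their product 66638 is not a perfect square, so √286 ∉ Q(√233). By the tower law [K:Q] = [Q(√233,√286):Q(√233)] · [Q(√233):Q] = 2 · 2 = 4.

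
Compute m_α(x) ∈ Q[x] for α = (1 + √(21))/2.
m_α(x) = x^2 - x - 5

From 2α - 1 = √(21), squaring gives (2α - 1)^2 = 21, i.e. 4α^2 - 4α + 1 = 21, so α^2 - α + (1 - 21)/4 = 0. Since 21 ≡ 1 (mod 4), (1 - 21)/4 = -5 ∈ Z. The polynomial x^2 - x - 5 has discriminant 1 - 4·(-5) = 21, which is not a perfect square in Q (d = 21 is squarefree and ≠ 1), so x^2 - x - 5 is irreducible over Q. It is the minimal polynomial of α.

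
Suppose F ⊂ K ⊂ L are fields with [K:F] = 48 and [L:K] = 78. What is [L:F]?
[L:F] = 3744

The tower law says that for any tower of field extensions F ⊂ K ⊂ L with finite degrees, [L:F] = [L:K] · [K:F]. Here this gives [L:F] = 78 · 48 = 3744.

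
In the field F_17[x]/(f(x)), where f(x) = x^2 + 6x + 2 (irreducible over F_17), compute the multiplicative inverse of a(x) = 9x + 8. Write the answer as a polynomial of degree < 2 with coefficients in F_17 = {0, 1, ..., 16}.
a(x)^(-1) ≡ 13x + 6 (mod f(x))

Since f is irreducible over F_17, F_17[x]/(f) is a field and a(x) ≠ 0 has an inverse. Apply the extended Euclidean algorithm to f(x) and a(x) in F_17[x]: f(x) = (2x + 14)·a(x) + (9). The last nonzero remainder is the constant 9 = gcd(f, a) in F_17. Back-substituting through the division chain expresses 9 = s(x)·a(x) + t(x)·f(x) with s(x) ≡ 15x + 3 (mod f), so (15x + 3)·a(x) ≡ 9 (mod f). Multiplying by 9^(-1) ≡ 2 in F_17 gives a(x)^(-1) ≡ 2·(15x + 3) ≡ 13x + 6 (mod f). Check: (9x + 8)·(13x + 6) = 15x^2 + 5x + 14 ≡ 1 (mod x^2 + 6x + 2).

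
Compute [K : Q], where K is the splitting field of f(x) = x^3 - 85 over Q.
[K : Q] = 6

The roots of x^3 - 85 are ∛85, ω∛85, ω^2∛85 where ω = e^(2πi/3) is a primitive cube root of unity, so K = Q(∛85, ω). Now [Q(∛85):Q] = 3 (since 85 is not a perfect cube, x^3 - 85 is irreducible) and [Q(ω):Q] = 2. Both 2 and 3 divide [K:Q], and [K:Q] ≤ 3·2 = 6, so [K:Q] = 6. (Equivalently: Q(∛85) ⊂ R but ω ∉ R, so [K : Q(∛85)] = 2.)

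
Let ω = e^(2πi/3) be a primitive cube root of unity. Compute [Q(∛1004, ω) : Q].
[Q(∛1004, ω) : Q] = 6

[Q(∛1004):Q] = 3 (min poly x^3 - 1004, irreducible since 1004 is not a perfect cube). [Q(ω):Q] = 2 (min poly x^2 + x + 1). Since Q(∛1004) ⊂ R and ω ∉ R, we have ω ∉ Q(∛1004), so x^2 + x + 1 remains irreducible over Q(∛1004) and [Q(∛1004, ω) : Q(∛1004)] = 2. By the tower law, [Q(∛1004, ω) : Q] = 3 · 2 = 6. (In fact Q(∛1004, ω) is the splitting field of x^3 - 1004 over Q.)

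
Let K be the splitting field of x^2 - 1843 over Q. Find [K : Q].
[K : Q] = 2

f(x) = x^2 - 1843 factors as (x - √1843)(x + √1843). The splitting field is K = Q(√1843). Since 1843 is squarefree and > 1, it is not a perfect square, so x^2 - 1843 is irreducible over Q and [Q(√1843) : Q] = 2. Hence [K : Q] = 2.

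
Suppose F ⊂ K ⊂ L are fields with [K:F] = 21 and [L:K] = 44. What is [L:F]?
[L:F] = 924

The tower law says that for any tower of field extensions F ⊂ K ⊂ L with finite degrees, [L:F] = [L:K] · [K:F]. Here this gives [L:F] = 44 · 21 = 924.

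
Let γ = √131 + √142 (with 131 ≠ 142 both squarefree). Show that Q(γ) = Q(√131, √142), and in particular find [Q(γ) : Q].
[Q(γ) : Q] = 4 (equivalently, Q(γ) = Q(√131, √142))

Obviously Q(γ) ⊆ Q(√131, √142), and [Q(√131, √142):Q] = 4 (since 131, 142 are distinct squarefree integers > 1 with 18602 not a perfect square). To show equality we compute the minimal polynomial of γ. From γ = √131 + √142: γ^2 = 131 + 2√(18602) + 142 = 273 + 2√(18602), so γ^2 - 273 = 2√(18602); squaring, (γ^2 - 273)^2 = 4·18602, i.e. γ^4 - 546γ^2 + 74529 - 74408 = 0, i.e. γ^4 - 546γ^2 + 121 = 0. So γ is a root of x^4 - 546x^2 + 121. This polynomial is irreducible over Q: it has no rational root (each ±√131 ± √142 is irrational), and any factorization into two quadratics over Q would force √(18602) ∈ Q (pairing opposite roots) or √131, √142 ∈ Q (other pairings), all impossible. Hence [Q(γ):Q] = 4 = [Q(√131, √142):Q], so Q(γ) = Q(√131, √142).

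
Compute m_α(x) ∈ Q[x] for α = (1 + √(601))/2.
m_α(x) = x^2 - x - 150

From 2α - 1 = √(601), squaring gives (2α - 1)^2 = 601, i.e. 4α^2 - 4α + 1 = 601, so α^2 - α + (1 - 601)/4 = 0. Since 601 ≡ 1 (mod 4), (1 - 601)/4 = -150 ∈ Z. The polynomial x^2 - x - 150 has discriminant 1 - 4·(-150) = 601, which is not a perfect square in Q (d = 601 is squarefree and ≠ 1), so x^2 - x - 150 is irreducible over Q. It is the minimal polynomial of α.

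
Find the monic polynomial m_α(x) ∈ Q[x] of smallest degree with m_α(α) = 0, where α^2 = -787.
m_α(x) = x^2 + 787

α satisfies α^2 + 787 = 0, so x^2 + 787 annihilates α. Since d = -787 is squarefree and ≠ 1, it is not a perfect square in Q, so x^2 + 787 has no rational root and is therefore irreducible over Q (a degree-2 polynomial over a field is irreducible iff it has no root). Hence m_α(x) = x^2 + 787.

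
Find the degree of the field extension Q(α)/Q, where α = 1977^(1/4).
[Q(α):Q] = 4

α is a root of x^4 - 1977. By Eisenstein's criterion at the prime p = 3 (which divides the constant term 1977 but p^2 = 9 does not, since 1977 is squarefree), x^4 - 1977 is irreducible over Q. Hence [Q(α):Q] = 4.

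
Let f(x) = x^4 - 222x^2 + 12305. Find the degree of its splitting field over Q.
[K : Q] = 4

Solving the quadratic in x^2: x^2 = (222 ± √(222^2 - 4·12305))/2 = (222 ± √64)/2 = (222 ± 8)/2, giving x^2 = 115 or x^2 = 107. So f(x) = (x^2 - 115)(x^2 - 107) and the roots of f are ±√115, ±√107. Hence the splitting field is K = Q(√115, √107). Since 115 and 107 are distinct squarefree integers > 1, their product 12305 is not a perfect square, so √107 ∉ Q(√115). By the tower law [K:Q] = [Q(√115,√107):Q(√115)] · [Q(√115):Q] = 2 · 2 = 4.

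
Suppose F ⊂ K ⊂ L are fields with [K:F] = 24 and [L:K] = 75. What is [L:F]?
[L:F] = 1800

The tower law says that for any tower of field extensions F ⊂ K ⊂ L with finite degrees, [L:F] = [L:K] · [K:F]. Here this gives [L:F] = 75 · 24 = 1800.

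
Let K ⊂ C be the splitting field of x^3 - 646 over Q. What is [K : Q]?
[K : Q] = 6

The roots of x^3 - 646 are ∛646, ω∛646, ω^2∛646 where ω = e^(2πi/3) is a primitive cube root of unity, so K = Q(∛646, ω). Now [Q(∛646):Q] = 3 (since 646 is not a perfect cube, x^3 - 646 is irreducible) and [Q(ω):Q] = 2. Both 2 and 3 divide [K:Q], and [K:Q] ≤ 3·2 = 6, so [K:Q] = 6. (Equivalently: Q(∛646) ⊂ R but ω ∉ R, so [K : Q(∛646)] = 2.)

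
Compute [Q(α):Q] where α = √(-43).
[Q(α):Q] = 2

[Q(α):Q] equals the degree of the minimal polynomial of α. Here α^2 = -43 and x^2 + 43 is irreducible (d = -43 is squarefree, ≠ 1, hence not a square), so deg(m_α) = 2. Thus [Q(α):Q] = 2.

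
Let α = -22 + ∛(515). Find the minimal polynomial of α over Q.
m_α(x) = x^3 + 66x^2 + 1452x + 10133

Set β = α + 22 = ∛(515), so β^3 = 515. Then (α + 22)^3 - 515 = 0, i.e. α is a root of g(x) = (x + 22)^3 - 515 = x^3 + 66x^2 + 1452x + 10133. Since g(x) = h(x + 22) where h(x) = x^3 - 515, and h is irreducible over Q (because 515 is not a perfect cube, so h has no rational root, and a monic cubic with no rational root is irreducible), g is also irreducible (irreducibility is preserved under the substitution x → x + 22). Hence m_α(x) = x^3 + 66x^2 + 1452x + 10133.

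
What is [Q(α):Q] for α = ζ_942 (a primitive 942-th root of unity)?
[Q(α):Q] = 312

The minimal polynomial of ζ_942 over Q is the 942-th cyclotomic polynomial Φ_942(x), which is irreducible over Q and has degree φ(942) = 312. Hence [Q(α):Q] = φ(942) = 312.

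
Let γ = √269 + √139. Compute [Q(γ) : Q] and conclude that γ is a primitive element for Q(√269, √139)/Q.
[Q(γ) : Q] = 4 (equivalently, Q(γ) = Q(√269, √139))

Obviously Q(γ) ⊆ Q(√269, √139), and [Q(√269, √139):Q] = 4 (since 269, 139 are distinct squarefree integers > 1 with 37391 not a perfect square). To show equality we compute the minimal polynomial of γ. From γ = √269 + √139: γ^2 = 269 + 2√(37391) + 139 = 408 + 2√(37391), so γ^2 - 408 = 2√(37391); squaring, (γ^2 - 408)^2 = 4·37391, i.e. γ^4 - 816γ^2 + 166464 - 149564 = 0, i.e. γ^4 - 816γ^2 + 16900 = 0. So γ is a root of x^4 - 816x^2 + 16900. This polynomial is irreducible over Q: it has no rational root (each ±√269 ± √139 is irrational), and any factorization into two quadratics over Q would force √(37391) ∈ Q (pairing opposite roots) or √269, √139 ∈ Q (other pairings), all impossible. Hence [Q(γ):Q] = 4 = [Q(√269, √139):Q], so Q(γ) = Q(√269, √139).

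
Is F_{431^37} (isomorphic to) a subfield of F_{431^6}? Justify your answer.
No: F_{431^37} is not a subfield of F_{431^6}

F_{p^m} embeds in F_{p^n} iff m | n. Here 37 ∤ 6 (since 6 = 0·37 + 6 with remainder 6 ≠ 0), so F_{431^37} is not a subfield of F_{431^6}. Equivalently: if it were, the tower law would give 37 = [F_{431^37}:F_431] dividing [F_{431^6}:F_431] = 6, contradiction.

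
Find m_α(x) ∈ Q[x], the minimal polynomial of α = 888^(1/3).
m_α(x) = x^3 - 888

α satisfies α^3 = 888, so x^3 - 888 annihilates α. By the rational root test, a rational root p/q (in lowest terms) of x^3 - 888 would satisfy p^3 = 888 q^3, forcing q = 1 and p^3 = 888; but 888 is not a perfect cube, contradiction. A monic cubic over Q with no rational root is irreducible (any nontrivial factorization would include a linear factor). Hence x^3 - 888 is the minimal polynomial of α, and in particular [Q(α):Q] = 3.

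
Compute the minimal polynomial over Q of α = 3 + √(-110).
m_α(x) = x^2 - 6x + 119

From α - 3 = √(-110), squaring gives (α - 3)^2 = -110, i.e. α^2 - 6α + 9 = -110, so α^2 - 6α + 119 = 0. The discriminant of x^2 - 6x + 119 is (-6)^2 - 4·(119) = 36 - 476 = -440, and 4·(-110) is not a perfect square in Q since -110 is squarefree and ≠ 1. Hence x^2 - 6x + 119 is irreducible over Q and is the minimal polynomial of α.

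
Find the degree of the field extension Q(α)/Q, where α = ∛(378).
[Q(α):Q] = 3

The minimal polynomial of α is x^3 - 378, irreducible over Q since 378 is not a perfect cube (so x^3 - 378 has no rational root). Hence [Q(α):Q] = deg(m_α) = 3.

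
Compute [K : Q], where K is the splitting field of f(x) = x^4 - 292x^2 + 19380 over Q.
[K : Q] = 4

Solving the quadratic in x^2: x^2 = (292 ± √(292^2 - 4·19380))/2 = (292 ± √7744)/2 = (292 ± 88)/2, giving x^2 = 102 or x^2 = 190. So f(x) = (x^2 - 102)(x^2 - 190) and the roots of f are ±√102, ±√190. Hence the splitting field is K = Q(√102, √190). Since 102 and 190 are distinct squarefree integers > 1, their product 19380 is not a perfect square, so √190 ∉ Q(√102). By the tower law [K:Q] = [Q(√102,√190):Q(√102)] · [Q(√102):Q] = 2 · 2 = 4.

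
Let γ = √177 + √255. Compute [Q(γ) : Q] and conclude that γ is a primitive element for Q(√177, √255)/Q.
[Q(γ) : Q] = 4 (equivalently, Q(γ) = Q(√177, √255))

Obviously Q(γ) ⊆ Q(√177, √255), and [Q(√177, √255):Q] = 4 (since 177, 255 are distinct squarefree integers > 1 with 45135 not a perfect square). To show equality we compute the minimal polynomial of γ. From γ = √177 + √255: γ^2 = 177 + 2√(45135) + 255 = 432 + 2√(45135), so γ^2 - 432 = 2√(45135); squaring, (γ^2 - 432)^2 = 4·45135, i.e. γ^4 - 864γ^2 + 186624 - 180540 = 0, i.e. γ^4 - 864γ^2 + 6084 = 0. So γ is a root of x^4 - 864x^2 + 6084. This polynomial is irreducible over Q: it has no rational root (each ±√177 ± √255 is irrational), and any factorization into two quadratics over Q would force √(45135) ∈ Q (pairing opposite roots) or √177, √255 ∈ Q (other pairings), all impossible. Hence [Q(γ):Q] = 4 = [Q(√177, √255):Q], so Q(γ) = Q(√177, √255).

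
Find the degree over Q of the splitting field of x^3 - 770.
[K : Q] = 6

The roots of x^3 - 770 are ∛770, ω∛770, ω^2∛770 where ω = e^(2πi/3) is a primitive cube root of unity, so K = Q(∛770, ω). Now [Q(∛770):Q] = 3 (since 770 is not a perfect cube, x^3 - 770 is irreducible) and [Q(ω):Q] = 2. Both 2 and 3 divide [K:Q], and [K:Q] ≤ 3·2 = 6, so [K:Q] = 6. (Equivalently: Q(∛770) ⊂ R but ω ∉ R, so [K : Q(∛770)] = 2.)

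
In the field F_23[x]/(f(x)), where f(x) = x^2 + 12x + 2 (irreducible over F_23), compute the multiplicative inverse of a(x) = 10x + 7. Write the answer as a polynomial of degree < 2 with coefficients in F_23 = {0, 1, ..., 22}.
a(x)^(-1) ≡ 15x + 20 (mod f(x))

Since f is irreducible over F_23, F_23[x]/(f) is a field and a(x) ≠ 0 has an inverse. Apply the extended Euclidean algorithm to f(x) and a(x) in F_23[x]: f(x) = (7x + 17)·a(x) + (21). The last nonzero remainder is the constant 21 = gcd(f, a) in F_23. Back-substituting through the division chain expresses 21 = s(x)·a(x) + t(x)·f(x) with s(x) ≡ 16x + 6 (mod f), so (16x + 6)·a(x) ≡ 21 (mod f). Multiplying by 21^(-1) ≡ 11 in F_23 gives a(x)^(-1) ≡ 11·(16x + 6) ≡ 15x + 20 (mod f). Check: (10x + 7)·(15x + 20) = 12x^2 + 6x + 2 ≡ 1 (mod x^2 + 12x + 2).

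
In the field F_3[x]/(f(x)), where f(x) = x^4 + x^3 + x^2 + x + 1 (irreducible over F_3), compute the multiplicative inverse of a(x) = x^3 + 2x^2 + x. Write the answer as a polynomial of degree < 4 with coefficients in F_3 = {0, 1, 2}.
a(x)^(-1) ≡ 2x^3 + x + 1 (mod f(x))

Since f is irreducible over F_3, F_3[x]/(f) is a field and a(x) ≠ 0 has an inverse. Apply the extended Euclidean algorithm to f(x) and a(x) in F_3[x]: f(x) = (x + 2)·a(x) + (2x^2 + 2x + 1);  a(x) = (2x + 2)·(2x^2 + 2x + 1) + (x + 1);  (2x^2 + 2x + 1) = (2x)·(x + 1) + (1). The last nonzero remainder is the constant 1 = gcd(f, a) in F_3. Back-substituting through the division chain expresses 1 = s(x)·a(x) + t(x)·f(x) with s(x) ≡ 2x^3 + x + 1 (mod f), so a(x)^(-1) ≡ s(x) = 2x^3 + x + 1 (mod f). Check: (x^3 + 2x^2 + x)·(2x^3 + x + 1) = 2x^6 + x^5 + x ≡ 1 (mod x^4 + x^3 + x^2 + x + 1).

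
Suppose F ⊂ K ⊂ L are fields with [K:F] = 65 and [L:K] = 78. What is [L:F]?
[L:F] = 5070

The tower law says that for any tower of field extensions F ⊂ K ⊂ L with finite degrees, [L:F] = [L:K] · [K:F]. Here this gives [L:F] = 78 · 65 = 5070.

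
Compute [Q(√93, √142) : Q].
[Q(√93, √142) : Q] = 4

[Q(√93):Q] = 2 (min poly x^2 - 93, irreducible since 93 is squarefree > 1). For the top step, suppose √142 ∈ Q(√93), say √142 = c + d√93 with c, d ∈ Q. Squaring: 142 = c^2 + 93d^2 + 2cd√93. Since √93 ∉ Q this forces 2cd = 0. If d = 0 then √142 = c ∈ Q, contradicting 142 squarefree > 1. If c = 0 then 142 = 93d^2, so 93·142 = (93d)^2 is a perfect square in Q — but 93·142 = 13206 is not a perfect square (since 93 and 142 are distinct squarefree integers). Contradiction. Hence √142 ∉ Q(√93), so x^2 - 142 stays irreducible over Q(√93) and [Q(√93, √142) : Q(√93)] = 2. By the tower law, [Q(√93, √142) : Q] = 2 · 2 = 4.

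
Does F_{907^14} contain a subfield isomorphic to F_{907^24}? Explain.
No: F_{907^24} is not a subfield of F_{907^14}

F_{p^m} embeds in F_{p^n} iff m | n. Here 24 ∤ 14 (since 14 = 0·24 + 14 with remainder 14 ≠ 0), so F_{907^24} is not a subfield of F_{907^14}. Equivalently: if it were, the tower law would give 24 = [F_{907^24}:F_907] dividing [F_{907^14}:F_907] = 14, contradiction.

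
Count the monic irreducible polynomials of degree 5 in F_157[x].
There are 19077798480 monic irreducible polynomials of degree 5 over F_157

Each element of F_{157^5} that lies in no proper subfield is a root of exactly one monic irreducible of degree 5 over F_157, and each such polynomial has 5 distinct roots in F_{157^5}. By Möbius inversion the count is N_157(5) = (1/5) Σ_{d|5} μ(5/d) · 157^d = (1/5)(μ(5)·157^1 + μ(1)·157^5) = 95388992400/5 = 19077798480.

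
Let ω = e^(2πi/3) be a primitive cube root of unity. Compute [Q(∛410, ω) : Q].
[Q(∛410, ω) : Q] = 6

[Q(∛410):Q] = 3 (min poly x^3 - 410, irreducible since 410 is not a perfect cube). [Q(ω):Q] = 2 (min poly x^2 + x + 1). Since Q(∛410) ⊂ R and ω ∉ R, we have ω ∉ Q(∛410), so x^2 + x + 1 remains irreducible over Q(∛410) and [Q(∛410, ω) : Q(∛410)] = 2. By the tower law, [Q(∛410, ω) : Q] = 3 · 2 = 6. (In fact Q(∛410, ω) is the splitting field of x^3 - 410 over Q.)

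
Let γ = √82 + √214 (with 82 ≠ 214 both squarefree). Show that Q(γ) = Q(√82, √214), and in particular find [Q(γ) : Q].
[Q(γ) : Q] = 4 (equivalently, Q(γ) = Q(√82, √214))

Obviously Q(γ) ⊆ Q(√82, √214), and [Q(√82, √214):Q] = 4 (since 82, 214 are distinct squarefree integers > 1 with 17548 not a perfect square). To show equality we compute the minimal polynomial of γ. From γ = √82 + √214: γ^2 = 82 + 2√(17548) + 214 = 296 + 2√(17548), so γ^2 - 296 = 2√(17548); squaring, (γ^2 - 296)^2 = 4·17548, i.e. γ^4 - 592γ^2 + 87616 - 70192 = 0, i.e. γ^4 - 592γ^2 + 17424 = 0. So γ is a root of x^4 - 592x^2 + 17424. This polynomial is irreducible over Q: it has no rational root (each ±√82 ± √214 is irrational), and any factorization into two quadratics over Q would force √(17548) ∈ Q (pairing opposite roots) or √82, √214 ∈ Q (other pairings), all impossible. Hence [Q(γ):Q] = 4 = [Q(√82, √214):Q], so Q(γ) = Q(√82, √214).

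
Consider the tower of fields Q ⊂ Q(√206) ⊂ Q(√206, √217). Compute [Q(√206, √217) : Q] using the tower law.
[Q(√206, √217) : Q] = 4

[Q(√206):Q] = 2 (min poly x^2 - 206, irreducible since 206 is squarefree > 1). For the top step, suppose √217 ∈ Q(√206), say √217 = c + d√206 with c, d ∈ Q. Squaring: 217 = c^2 + 206d^2 + 2cd√206. Since √206 ∉ Q this forces 2cd = 0. If d = 0 then √217 = c ∈ Q, contradicting 217 squarefree > 1. If c = 0 then 217 = 206d^2, so 206·217 = (206d)^2 is a perfect square in Q — but 206·217 = 44702 is not a perfect square (since 206 and 217 are distinct squarefree integers). Contradiction. Hence √217 ∉ Q(√206), so x^2 - 217 stays irreducible over Q(√206) and [Q(√206, √217) : Q(√206)] = 2. By the tower law, [Q(√206, √217) : Q] = 2 · 2 = 4.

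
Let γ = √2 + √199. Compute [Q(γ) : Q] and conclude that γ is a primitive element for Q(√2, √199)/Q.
[Q(γ) : Q] = 4 (equivalently, Q(γ) = Q(√2, √199))

Obviously Q(γ) ⊆ Q(√2, √199), and [Q(√2, √199):Q] = 4 (since 2, 199 are distinct squarefree integers > 1 with 398 not a perfect square). To show equality we compute the minimal polynomial of γ. From γ = √2 + √199: γ^2 = 2 + 2√(398) + 199 = 201 + 2√(398), so γ^2 - 201 = 2√(398); squaring, (γ^2 - 201)^2 = 4·398, i.e. γ^4 - 402γ^2 + 40401 - 1592 = 0, i.e. γ^4 - 402γ^2 + 38809 = 0. So γ is a root of x^4 - 402x^2 + 38809. This polynomial is irreducible over Q: it has no rational root (each ±√2 ± √199 is irrational), and any factorization into two quadratics over Q would force √(398) ∈ Q (pairing opposite roots) or √2, √199 ∈ Q (other pairings), all impossible. Hence [Q(γ):Q] = 4 = [Q(√2, √199):Q], so Q(γ) = Q(√2, √199).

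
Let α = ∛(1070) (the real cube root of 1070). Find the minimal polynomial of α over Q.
m_α(x) = x^3 - 1070

α satisfies α^3 = 1070, so x^3 - 1070 annihilates α. By the rational root test, a rational root p/q (in lowest terms) of x^3 - 1070 would satisfy p^3 = 1070 q^3, forcing q = 1 and p^3 = 1070; but 1070 is not a perfect cube, contradiction. A monic cubic over Q with no rational root is irreducible (any nontrivial factorization would include a linear factor). Hence x^3 - 1070 is the minimal polynomial of α, and in particular [Q(α):Q] = 3.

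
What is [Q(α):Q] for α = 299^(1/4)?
[Q(α):Q] = 4

α is a root of x^4 - 299. By Eisenstein's criterion at the prime p = 13 (which divides the constant term 299 but p^2 = 169 does not, since 299 is squarefree), x^4 - 299 is irreducible over Q. Hence [Q(α):Q] = 4.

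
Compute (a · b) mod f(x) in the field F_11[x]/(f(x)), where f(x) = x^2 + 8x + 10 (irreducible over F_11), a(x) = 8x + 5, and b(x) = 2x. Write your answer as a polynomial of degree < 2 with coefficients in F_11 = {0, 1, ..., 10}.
a · b ≡ 3x + 5 (mod f(x))

Multiply in F_11[x]: a(x)·b(x) = (8x + 5)·(2x) = 5x^2 + 10x. This has degree ≥ 2, so divide by f(x) over F_11: 5x^2 + 10x = (5)·(x^2 + 8x + 10) + (3x + 5). Hence a·b ≡ 3x + 5 (mod f). (F_11[x]/(f) is a field with 11^2 = 121 elements since f is irreducible of degree 2.)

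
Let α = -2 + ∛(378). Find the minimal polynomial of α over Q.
m_α(x) = x^3 + 6x^2 + 12x - 370

Set β = α + 2 = ∛(378), so β^3 = 378. Then (α + 2)^3 - 378 = 0, i.e. α is a root of g(x) = (x + 2)^3 - 378 = x^3 + 6x^2 + 12x - 370. Since g(x) = h(x + 2) where h(x) = x^3 - 378, and h is irreducible over Q (because 378 is not a perfect cube, so h has no rational root, and a monic cubic with no rational root is irreducible), g is also irreducible (irreducibility is preserved under the substitution x → x + 2). Hence m_α(x) = x^3 + 6x^2 + 12x - 370.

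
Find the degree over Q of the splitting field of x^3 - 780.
[K : Q] = 6

The roots of x^3 - 780 are ∛780, ω∛780, ω^2∛780 where ω = e^(2πi/3) is a primitive cube root of unity, so K = Q(∛780, ω). Now [Q(∛780):Q] = 3 (since 780 is not a perfect cube, x^3 - 780 is irreducible) and [Q(ω):Q] = 2. Both 2 and 3 divide [K:Q], and [K:Q] ≤ 3·2 = 6, so [K:Q] = 6. (Equivalently: Q(∛780) ⊂ R but ω ∉ R, so [K : Q(∛780)] = 2.)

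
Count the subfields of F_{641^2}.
F_{641^2} has 2 subfields

The subfields of F_{p^n} are exactly the fields F_{p^d} for d | n (each is the fixed field of the unique index-d subgroup of Gal(F_{p^n}/F_p) ≅ Z/nZ). The divisors of n = 2 are {1, 2}, giving 2 subfields: F_{641^1}, F_{641^2}.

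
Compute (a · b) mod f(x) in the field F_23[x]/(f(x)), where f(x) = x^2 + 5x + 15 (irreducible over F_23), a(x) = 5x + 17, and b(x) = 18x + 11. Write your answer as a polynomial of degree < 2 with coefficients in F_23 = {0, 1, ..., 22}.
a · b ≡ 3x + 10 (mod f(x))

Multiply in F_23[x]: a(x)·b(x) = (5x + 17)·(18x + 11) = 21x^2 + 16x + 3. This has degree ≥ 2, so divide by f(x) over F_23: 21x^2 + 16x + 3 = (21)·(x^2 + 5x + 15) + (3x + 10). Hence a·b ≡ 3x + 10 (mod f). (F_23[x]/(f) is a field with 23^2 = 529 elements since f is irreducible of degree 2.)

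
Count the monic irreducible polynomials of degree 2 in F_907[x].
There are 410871 monic irreducible polynomials of degree 2 over F_907

Each element of F_{907^2} that lies in no proper subfield is a root of exactly one monic irreducible of degree 2 over F_907, and each such polynomial has 2 distinct roots in F_{907^2}. By Möbius inversion the count is N_907(2) = (1/2) Σ_{d|2} μ(2/d) · 907^d = (1/2)(μ(2)·907^1 + μ(1)·907^2) = 821742/2 = 410871.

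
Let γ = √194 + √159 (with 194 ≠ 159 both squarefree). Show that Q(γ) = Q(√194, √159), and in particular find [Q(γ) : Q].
[Q(γ) : Q] = 4 (equivalently, Q(γ) = Q(√194, √159))

Obviously Q(γ) ⊆ Q(√194, √159), and [Q(√194, √159):Q] = 4 (since 194, 159 are distinct squarefree integers > 1 with 30846 not a perfect square). To show equality we compute the minimal polynomial of γ. From γ = √194 + √159: γ^2 = 194 + 2√(30846) + 159 = 353 + 2√(30846), so γ^2 - 353 = 2√(30846); squaring, (γ^2 - 353)^2 = 4·30846, i.e. γ^4 - 706γ^2 + 124609 - 123384 = 0, i.e. γ^4 - 706γ^2 + 1225 = 0. So γ is a root of x^4 - 706x^2 + 1225. This polynomial is irreducible over Q: it has no rational root (each ±√194 ± √159 is irrational), and any factorization into two quadratics over Q would force √(30846) ∈ Q (pairing opposite roots) or √194, √159 ∈ Q (other pairings), all impossible. Hence [Q(γ):Q] = 4 = [Q(√194, √159):Q], so Q(γ) = Q(√194, √159).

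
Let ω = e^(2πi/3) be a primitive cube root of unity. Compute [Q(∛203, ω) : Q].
[Q(∛203, ω) : Q] = 6

[Q(∛203):Q] = 3 (min poly x^3 - 203, irreducible since 203 is not a perfect cube). [Q(ω):Q] = 2 (min poly x^2 + x + 1). Since Q(∛203) ⊂ R and ω ∉ R, we have ω ∉ Q(∛203), so x^2 + x + 1 remains irreducible over Q(∛203) and [Q(∛203, ω) : Q(∛203)] = 2. By the tower law, [Q(∛203, ω) : Q] = 3 · 2 = 6. (In fact Q(∛203, ω) is the splitting field of x^3 - 203 over Q.)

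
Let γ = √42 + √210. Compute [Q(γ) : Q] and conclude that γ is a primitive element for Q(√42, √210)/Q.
[Q(γ) : Q] = 4 (equivalently, Q(γ) = Q(√42, √210))

Obviously Q(γ) ⊆ Q(√42, √210), and [Q(√42, √210):Q] = 4 (since 42, 210 are distinct squarefree integers > 1 with 8820 not a perfect square). To show equality we compute the minimal polynomial of γ. From γ = √42 + √210: γ^2 = 42 + 2√(8820) + 210 = 252 + 2√(8820), so γ^2 - 252 = 2√(8820); squaring, (γ^2 - 252)^2 = 4·8820, i.e. γ^4 - 504γ^2 + 63504 - 35280 = 0, i.e. γ^4 - 504γ^2 + 28224 = 0. So γ is a root of x^4 - 504x^2 + 28224. This polynomial is irreducible over Q: it has no rational root (each ±√42 ± √210 is irrational), and any factorization into two quadratics over Q would force √(8820) ∈ Q (pairing opposite roots) or √42, √210 ∈ Q (other pairings), all impossible. Hence [Q(γ):Q] = 4 = [Q(√42, √210):Q], so Q(γ) = Q(√42, √210).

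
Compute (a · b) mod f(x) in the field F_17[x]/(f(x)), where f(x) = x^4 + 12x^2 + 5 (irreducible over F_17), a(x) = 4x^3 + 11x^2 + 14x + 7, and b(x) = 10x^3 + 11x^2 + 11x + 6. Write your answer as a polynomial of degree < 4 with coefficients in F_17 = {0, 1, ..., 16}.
a · b ≡ 4x^2 + 3x + 16 (mod f(x))

Multiply in F_17[x]: a(x)·b(x) = (4x^3 + 11x^2 + 14x + 7)·(10x^3 + 11x^2 + 11x + 6) = 6x^6 + x^5 + 16x^4 + 12x^3 + 8x^2 + 8x + 8. This has degree ≥ 4, so divide by f(x) over F_17: 6x^6 + x^5 + 16x^4 + 12x^3 + 8x^2 + 8x + 8 = (6x^2 + x + 12)·(x^4 + 12x^2 + 5) + (4x^2 + 3x + 16). Hence a·b ≡ 4x^2 + 3x + 16 (mod f). (F_17[x]/(f) is a field with 17^4 = 83521 elements since f is irreducible of degree 4.)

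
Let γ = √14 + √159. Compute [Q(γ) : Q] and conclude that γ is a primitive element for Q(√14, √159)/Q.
[Q(γ) : Q] = 4 (equivalently, Q(γ) = Q(√14, √159))

Obviously Q(γ) ⊆ Q(√14, √159), and [Q(√14, √159):Q] = 4 (since 14, 159 are distinct squarefree integers > 1 with 2226 not a perfect square). To show equality we compute the minimal polynomial of γ. From γ = √14 + √159: γ^2 = 14 + 2√(2226) + 159 = 173 + 2√(2226), so γ^2 - 173 = 2√(2226); squaring, (γ^2 - 173)^2 = 4·2226, i.e. γ^4 - 346γ^2 + 29929 - 8904 = 0, i.e. γ^4 - 346γ^2 + 21025 = 0. So γ is a root of x^4 - 346x^2 + 21025. This polynomial is irreducible over Q: it has no rational root (each ±√14 ± √159 is irrational), and any factorization into two quadratics over Q would force √(2226) ∈ Q (pairing opposite roots) or √14, √159 ∈ Q (other pairings), all impossible. Hence [Q(γ):Q] = 4 = [Q(√14, √159):Q], so Q(γ) = Q(√14, √159).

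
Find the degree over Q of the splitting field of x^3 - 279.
[K : Q] = 6

The roots of x^3 - 279 are ∛279, ω∛279, ω^2∛279 where ω = e^(2πi/3) is a primitive cube root of unity, so K = Q(∛279, ω). Now [Q(∛279):Q] = 3 (since 279 is not a perfect cube, x^3 - 279 is irreducible) and [Q(ω):Q] = 2. Both 2 and 3 divide [K:Q], and [K:Q] ≤ 3·2 = 6, so [K:Q] = 6. (Equivalently: Q(∛279) ⊂ R but ω ∉ R, so [K : Q(∛279)] = 2.)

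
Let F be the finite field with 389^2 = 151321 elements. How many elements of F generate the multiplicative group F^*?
There are φ(151320) = 36864 primitive elements

F_q^* is cyclic of order q - 1 = 151320. A cyclic group of order m has exactly φ(m) generators. Here m = 151320 = 2^3 · 3 · 5 · 13 · 97, so the number of primitive elements is φ(151320) = 36864.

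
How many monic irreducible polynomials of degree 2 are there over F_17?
There are 136 monic irreducible polynomials of degree 2 over F_17

Each element of F_{17^2} that lies in no proper subfield is a root of exactly one monic irreducible of degree 2 over F_17, and each such polynomial has 2 distinct roots in F_{17^2}. By Möbius inversion the count is N_17(2) = (1/2) Σ_{d|2} μ(2/d) · 17^d = (1/2)(μ(2)·17^1 + μ(1)·17^2) = 272/2 = 136.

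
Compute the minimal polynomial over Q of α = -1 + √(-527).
m_α(x) = x^2 + 2x + 528

From α + 1 = √(-527), squaring gives (α + 1)^2 = -527, i.e. α^2 + 2α + 1 = -527, so α^2 + 2α + 528 = 0. The discriminant of x^2 + 2x + 528 is (2)^2 - 4·(528) = 4 - 2112 = -2108, and 4·(-527) is not a perfect square in Q since -527 is squarefree and ≠ 1. Hence x^2 + 2x + 528 is irreducible over Q and is the minimal polynomial of α.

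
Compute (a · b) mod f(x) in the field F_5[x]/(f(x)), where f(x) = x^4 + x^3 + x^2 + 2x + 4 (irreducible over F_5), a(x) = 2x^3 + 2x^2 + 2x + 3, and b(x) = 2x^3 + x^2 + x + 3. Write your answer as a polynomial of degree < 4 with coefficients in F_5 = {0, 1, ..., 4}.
a · b ≡ 4x^3 + 4x^2 + 2x + 1 (mod f(x))

Multiply in F_5[x]: a(x)·b(x) = (2x^3 + 2x^2 + 2x + 3)·(2x^3 + x^2 + x + 3) = 4x^6 + x^5 + 3x^4 + x^3 + x^2 + 4x + 4. This has degree ≥ 4, so divide by f(x) over F_5: 4x^6 + x^5 + 3x^4 + x^3 + x^2 + 4x + 4 = (4x^2 + 2x + 2)·(x^4 + x^3 + x^2 + 2x + 4) + (4x^3 + 4x^2 + 2x + 1). Hence a·b ≡ 4x^3 + 4x^2 + 2x + 1 (mod f). (F_5[x]/(f) is a field with 5^4 = 625 elements since f is irreducible of degree 4.)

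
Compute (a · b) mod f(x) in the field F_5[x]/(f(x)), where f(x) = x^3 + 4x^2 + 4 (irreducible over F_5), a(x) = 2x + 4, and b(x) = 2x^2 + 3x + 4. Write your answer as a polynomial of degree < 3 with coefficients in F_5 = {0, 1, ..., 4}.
a · b ≡ 3x^2 (mod f(x))

Multiply in F_5[x]: a(x)·b(x) = (2x + 4)·(2x^2 + 3x + 4) = 4x^3 + 4x^2 + 1. This has degree ≥ 3, so divide by f(x) over F_5: 4x^3 + 4x^2 + 1 = (4)·(x^3 + 4x^2 + 4) + (3x^2). Hence a·b ≡ 3x^2 (mod f). (F_5[x]/(f) is a field with 5^3 = 125 elements since f is irreducible of degree 3.)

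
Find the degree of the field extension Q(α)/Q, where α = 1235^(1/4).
[Q(α):Q] = 4

α is a root of x^4 - 1235. By Eisenstein's criterion at the prime p = 5 (which divides the constant term 1235 but p^2 = 25 does not, since 1235 is squarefree), x^4 - 1235 is irreducible over Q. Hence [Q(α):Q] = 4.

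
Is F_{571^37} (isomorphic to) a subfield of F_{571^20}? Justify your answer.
No: F_{571^37} is not a subfield of F_{571^20}

F_{p^m} embeds in F_{p^n} iff m | n. Here 37 ∤ 20 (since 20 = 0·37 + 20 with remainder 20 ≠ 0), so F_{571^37} is not a subfield of F_{571^20}. Equivalently: if it were, the tower law would give 37 = [F_{571^37}:F_571] dividing [F_{571^20}:F_571] = 20, contradiction.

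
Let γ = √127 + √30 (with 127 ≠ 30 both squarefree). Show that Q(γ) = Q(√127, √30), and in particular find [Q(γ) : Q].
[Q(γ) : Q] = 4 (equivalently, Q(γ) = Q(√127, √30))

Obviously Q(γ) ⊆ Q(√127, √30), and [Q(√127, √30):Q] = 4 (since 127, 30 are distinct squarefree integers > 1 with 3810 not a perfect square). To show equality we compute the minimal polynomial of γ. From γ = √127 + √30: γ^2 = 127 + 2√(3810) + 30 = 157 + 2√(3810), so γ^2 - 157 = 2√(3810); squaring, (γ^2 - 157)^2 = 4·3810, i.e. γ^4 - 314γ^2 + 24649 - 15240 = 0, i.e. γ^4 - 314γ^2 + 9409 = 0. So γ is a root of x^4 - 314x^2 + 9409. This polynomial is irreducible over Q: it has no rational root (each ±√127 ± √30 is irrational), and any factorization into two quadratics over Q would force √(3810) ∈ Q (pairing opposite roots) or √127, √30 ∈ Q (other pairings), all impossible. Hence [Q(γ):Q] = 4 = [Q(√127, √30):Q], so Q(γ) = Q(√127, √30).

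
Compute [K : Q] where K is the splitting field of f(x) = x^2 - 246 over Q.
[K : Q] = 2

f(x) = x^2 - 246 factors as (x - √246)(x + √246). The splitting field is K = Q(√246). Since 246 is squarefree and > 1, it is not a perfect square, so x^2 - 246 is irreducible over Q and [Q(√246) : Q] = 2. Hence [K : Q] = 2.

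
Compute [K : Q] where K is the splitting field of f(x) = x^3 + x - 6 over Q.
[K : Q] = 6

By the rational root test, any rational root of the monic integer polynomial f(x) = x^3 + x - 6 must be an integer dividing the constant term -6, i.e. one of ±{1, 2, 3, 6}. Evaluating: f(1) = -4, f(-1) = -8, f(2) = 4, f(-2) = -16, f(3) = 24, f(-3) = -36, f(6) = 216, f(-6) = -228; none is 0, so f has no rational root and is therefore irreducible over Q (a cubic with no linear factor over a field is irreducible). For an irreducible cubic, the Galois group is A_3 or S_3 according as the discriminant disc(f) = -4a^3 - 27b^2 = -4·(1)^3 - 27·(-6)^2 = -976 is or is not a square in Q. Here disc(f) = -976 is not a perfect square in Q, so the Galois group of f over Q is not contained in A_3 and must be all of S_3. The splitting field has degree |S_3| = 6 over Q, so [K : Q] = 6.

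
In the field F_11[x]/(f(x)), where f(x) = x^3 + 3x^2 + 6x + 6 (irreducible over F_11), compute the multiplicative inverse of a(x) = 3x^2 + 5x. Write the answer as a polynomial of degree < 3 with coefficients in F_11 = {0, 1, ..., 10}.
a(x)^(-1) ≡ 8x^2 + 10x (mod f(x))

Since f is irreducible over F_11, F_11[x]/(f) is a field and a(x) ≠ 0 has an inverse. Apply the extended Euclidean algorithm to f(x) and a(x) in F_11[x]: f(x) = (4x + 9)·a(x) + (5x + 6);  a(x) = (5x + 6)·(5x + 6) + (8). The last nonzero remainder is the constant 8 = gcd(f, a) in F_11. Back-substituting through the division chain expresses 8 = s(x)·a(x) + t(x)·f(x) with s(x) ≡ 9x^2 + 3x (mod f), so (9x^2 + 3x)·a(x) ≡ 8 (mod f). Multiplying by 8^(-1) ≡ 7 in F_11 gives a(x)^(-1) ≡ 7·(9x^2 + 3x) ≡ 8x^2 + 10x (mod f). Check: (3x^2 + 5x)·(8x^2 + 10x) = 2x^4 + 4x^3 + 6x^2 ≡ 1 (mod x^3 + 3x^2 + 6x + 6).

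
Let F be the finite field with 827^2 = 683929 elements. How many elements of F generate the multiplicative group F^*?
There are φ(683928) = 183744 primitive elements

F_q^* is cyclic of order q - 1 = 683928. A cyclic group of order m has exactly φ(m) generators. Here m = 683928 = 2^3 · 3^2 · 7 · 23 · 59, so the number of primitive elements is φ(683928) = 183744.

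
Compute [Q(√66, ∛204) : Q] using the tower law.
[Q(√66, ∛204) : Q] = 6

Let L = Q(√66, ∛204). Since Q(√66) ⊂ L and [Q(√66):Q] = 2, the tower law gives 2 | [L:Q]. Likewise Q(∛204) ⊂ L with [Q(∛204):Q] = 3 (because 204 is not a perfect cube), so 3 | [L:Q]. As gcd(2,3) = 1, [L:Q] is divisible by 6. Conversely L is generated over Q by √66 and ∛204, so [L:Q] ≤ 2·3 = 6. Therefore [Q(√66, ∛204) : Q] = 6.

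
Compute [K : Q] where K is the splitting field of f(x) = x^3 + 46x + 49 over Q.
[K : Q] = 6

By the rational root test, any rational root of the monic integer polynomial f(x) = x^3 + 46x + 49 must be an integer dividing the constant term 49, i.e. one of ±{1, 7, 49}. Evaluating: f(1) = 96, f(-1) = 2, f(7) = 714, f(-7) = -616, f(49) = 119952, f(-49) = -119854; none is 0, so f has no rational root and is therefore irreducible over Q (a cubic with no linear factor over a field is irreducible). For an irreducible cubic, the Galois group is A_3 or S_3 according as the discriminant disc(f) = -4a^3 - 27b^2 = -4·(46)^3 - 27·(49)^2 = -454171 is or is not a square in Q. Here disc(f) = -454171 is not a perfect square in Q, so the Galois group of f over Q is not contained in A_3 and must be all of S_3. The splitting field has degree |S_3| = 6 over Q, so [K : Q] = 6.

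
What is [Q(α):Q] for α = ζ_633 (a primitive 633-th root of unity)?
[Q(α):Q] = 420

The minimal polynomial of ζ_633 over Q is the 633-th cyclotomic polynomial Φ_633(x), which is irreducible over Q and has degree φ(633) = 420. Hence [Q(α):Q] = φ(633) = 420.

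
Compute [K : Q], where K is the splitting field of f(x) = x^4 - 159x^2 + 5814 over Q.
[K : Q] = 4

Solving the quadratic in x^2: x^2 = (159 ± √(159^2 - 4·5814))/2 = (159 ± √2025)/2 = (159 ± 45)/2, giving x^2 = 57 or x^2 = 102. So f(x) = (x^2 - 57)(x^2 - 102) and the roots of f are ±√57, ±√102. Hence the splitting field is K = Q(√57, √102). Since 57 and 102 are distinct squarefree integers > 1, their product 5814 is not a perfect square, so √102 ∉ Q(√57). By the tower law [K:Q] = [Q(√57,√102):Q(√57)] · [Q(√57):Q] = 2 · 2 = 4.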